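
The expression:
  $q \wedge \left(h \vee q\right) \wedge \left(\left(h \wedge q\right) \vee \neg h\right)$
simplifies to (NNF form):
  $q$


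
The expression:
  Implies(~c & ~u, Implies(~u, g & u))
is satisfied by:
  {c: True, u: True}
  {c: True, u: False}
  {u: True, c: False}


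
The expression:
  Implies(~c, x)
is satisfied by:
  {x: True, c: True}
  {x: True, c: False}
  {c: True, x: False}


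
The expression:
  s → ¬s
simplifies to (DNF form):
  ¬s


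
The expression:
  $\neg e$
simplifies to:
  $\neg e$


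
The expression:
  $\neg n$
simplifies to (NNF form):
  $\neg n$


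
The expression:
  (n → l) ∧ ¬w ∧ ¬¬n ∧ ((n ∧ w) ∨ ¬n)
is never true.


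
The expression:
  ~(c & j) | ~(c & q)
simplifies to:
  ~c | ~j | ~q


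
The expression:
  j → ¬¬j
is always true.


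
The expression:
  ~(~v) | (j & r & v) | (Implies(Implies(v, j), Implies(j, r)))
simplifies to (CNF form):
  r | v | ~j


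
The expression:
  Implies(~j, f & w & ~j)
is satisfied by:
  {j: True, f: True, w: True}
  {j: True, f: True, w: False}
  {j: True, w: True, f: False}
  {j: True, w: False, f: False}
  {f: True, w: True, j: False}


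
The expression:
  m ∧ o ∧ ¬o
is never true.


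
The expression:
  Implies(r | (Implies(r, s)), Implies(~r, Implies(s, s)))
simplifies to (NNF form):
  True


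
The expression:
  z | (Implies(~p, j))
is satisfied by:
  {z: True, p: True, j: True}
  {z: True, p: True, j: False}
  {z: True, j: True, p: False}
  {z: True, j: False, p: False}
  {p: True, j: True, z: False}
  {p: True, j: False, z: False}
  {j: True, p: False, z: False}


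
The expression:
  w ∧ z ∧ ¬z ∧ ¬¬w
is never true.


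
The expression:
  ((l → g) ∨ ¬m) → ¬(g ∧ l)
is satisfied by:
  {l: False, g: False}
  {g: True, l: False}
  {l: True, g: False}


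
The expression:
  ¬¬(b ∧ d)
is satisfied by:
  {b: True, d: True}


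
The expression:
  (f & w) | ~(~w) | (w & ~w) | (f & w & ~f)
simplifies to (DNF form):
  w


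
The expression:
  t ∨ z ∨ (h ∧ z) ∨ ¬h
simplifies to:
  t ∨ z ∨ ¬h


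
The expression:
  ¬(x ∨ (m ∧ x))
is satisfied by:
  {x: False}


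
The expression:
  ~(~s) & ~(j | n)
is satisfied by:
  {s: True, n: False, j: False}


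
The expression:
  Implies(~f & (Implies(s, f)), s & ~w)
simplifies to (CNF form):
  f | s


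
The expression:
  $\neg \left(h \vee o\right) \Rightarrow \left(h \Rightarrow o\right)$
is always true.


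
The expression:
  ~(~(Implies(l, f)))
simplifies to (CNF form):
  f | ~l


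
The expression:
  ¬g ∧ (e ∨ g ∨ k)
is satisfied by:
  {k: True, e: True, g: False}
  {k: True, g: False, e: False}
  {e: True, g: False, k: False}


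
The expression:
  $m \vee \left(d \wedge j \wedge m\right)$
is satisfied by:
  {m: True}


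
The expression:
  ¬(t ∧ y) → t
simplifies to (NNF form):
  t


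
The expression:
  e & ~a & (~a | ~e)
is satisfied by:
  {e: True, a: False}


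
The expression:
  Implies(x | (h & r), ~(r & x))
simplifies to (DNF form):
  ~r | ~x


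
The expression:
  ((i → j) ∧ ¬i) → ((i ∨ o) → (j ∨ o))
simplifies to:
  True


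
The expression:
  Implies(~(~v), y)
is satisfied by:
  {y: True, v: False}
  {v: False, y: False}
  {v: True, y: True}


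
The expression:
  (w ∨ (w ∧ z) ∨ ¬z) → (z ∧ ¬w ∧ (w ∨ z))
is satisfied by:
  {z: True, w: False}


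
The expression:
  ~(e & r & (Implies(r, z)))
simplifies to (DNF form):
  ~e | ~r | ~z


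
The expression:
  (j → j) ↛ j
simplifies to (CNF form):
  ¬j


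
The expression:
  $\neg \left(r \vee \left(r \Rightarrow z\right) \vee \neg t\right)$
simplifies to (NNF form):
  $\text{False}$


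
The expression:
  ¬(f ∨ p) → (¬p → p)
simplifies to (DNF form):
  f ∨ p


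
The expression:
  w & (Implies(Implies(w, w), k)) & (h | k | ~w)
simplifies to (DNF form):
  k & w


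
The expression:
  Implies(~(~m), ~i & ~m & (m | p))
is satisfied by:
  {m: False}


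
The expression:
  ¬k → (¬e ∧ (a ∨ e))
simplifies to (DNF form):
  k ∨ (a ∧ ¬e)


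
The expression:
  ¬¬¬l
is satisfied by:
  {l: False}


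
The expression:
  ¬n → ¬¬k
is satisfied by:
  {n: True, k: True}
  {n: True, k: False}
  {k: True, n: False}


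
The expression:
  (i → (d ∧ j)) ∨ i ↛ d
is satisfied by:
  {j: True, d: False, i: False}
  {j: False, d: False, i: False}
  {i: True, j: True, d: False}
  {i: True, j: False, d: False}
  {d: True, j: True, i: False}
  {d: True, j: False, i: False}
  {d: True, i: True, j: True}


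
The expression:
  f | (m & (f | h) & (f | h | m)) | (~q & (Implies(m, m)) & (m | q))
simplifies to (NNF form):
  f | (h & m) | (m & ~q)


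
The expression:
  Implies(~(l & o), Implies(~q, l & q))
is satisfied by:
  {q: True, l: True, o: True}
  {q: True, l: True, o: False}
  {q: True, o: True, l: False}
  {q: True, o: False, l: False}
  {l: True, o: True, q: False}


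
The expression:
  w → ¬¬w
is always true.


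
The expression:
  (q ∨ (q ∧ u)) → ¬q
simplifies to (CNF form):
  ¬q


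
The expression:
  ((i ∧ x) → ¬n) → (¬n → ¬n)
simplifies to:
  True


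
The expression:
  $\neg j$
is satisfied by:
  {j: False}


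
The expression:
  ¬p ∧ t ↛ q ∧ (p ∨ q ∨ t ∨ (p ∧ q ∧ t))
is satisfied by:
  {t: True, q: False, p: False}


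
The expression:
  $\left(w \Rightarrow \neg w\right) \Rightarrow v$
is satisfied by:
  {v: True, w: True}
  {v: True, w: False}
  {w: True, v: False}


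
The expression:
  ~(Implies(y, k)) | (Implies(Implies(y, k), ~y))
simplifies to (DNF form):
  ~k | ~y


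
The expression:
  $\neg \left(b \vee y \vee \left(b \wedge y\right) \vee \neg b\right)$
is never true.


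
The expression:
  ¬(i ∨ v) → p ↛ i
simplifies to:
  i ∨ p ∨ v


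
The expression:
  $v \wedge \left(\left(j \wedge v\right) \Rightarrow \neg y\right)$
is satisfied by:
  {v: True, y: False, j: False}
  {j: True, v: True, y: False}
  {y: True, v: True, j: False}


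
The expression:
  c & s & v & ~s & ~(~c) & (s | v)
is never true.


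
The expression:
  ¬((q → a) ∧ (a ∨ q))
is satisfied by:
  {a: False}


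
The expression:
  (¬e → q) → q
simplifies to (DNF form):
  q ∨ ¬e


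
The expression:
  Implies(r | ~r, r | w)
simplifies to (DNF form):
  r | w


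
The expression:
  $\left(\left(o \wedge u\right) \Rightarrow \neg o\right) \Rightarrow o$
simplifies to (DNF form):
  $o$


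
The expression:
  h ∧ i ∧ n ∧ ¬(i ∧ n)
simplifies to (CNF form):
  False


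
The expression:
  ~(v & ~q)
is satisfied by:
  {q: True, v: False}
  {v: False, q: False}
  {v: True, q: True}


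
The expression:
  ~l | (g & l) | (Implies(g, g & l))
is always true.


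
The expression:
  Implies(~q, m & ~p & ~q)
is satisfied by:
  {q: True, m: True, p: False}
  {q: True, p: False, m: False}
  {q: True, m: True, p: True}
  {q: True, p: True, m: False}
  {m: True, p: False, q: False}


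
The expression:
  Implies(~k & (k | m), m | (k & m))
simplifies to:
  True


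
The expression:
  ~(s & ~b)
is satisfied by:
  {b: True, s: False}
  {s: False, b: False}
  {s: True, b: True}


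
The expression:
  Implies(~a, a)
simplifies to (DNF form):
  a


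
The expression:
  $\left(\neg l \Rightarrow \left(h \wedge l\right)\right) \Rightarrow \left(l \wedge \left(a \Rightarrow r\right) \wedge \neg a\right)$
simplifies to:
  $\neg a \vee \neg l$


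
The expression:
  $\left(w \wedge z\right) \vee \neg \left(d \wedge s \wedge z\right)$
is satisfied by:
  {w: True, s: False, z: False, d: False}
  {d: False, s: False, w: False, z: False}
  {d: True, w: True, s: False, z: False}
  {d: True, s: False, w: False, z: False}
  {z: True, w: True, d: False, s: False}
  {z: True, d: False, s: False, w: False}
  {z: True, d: True, w: True, s: False}
  {z: True, d: True, s: False, w: False}
  {w: True, s: True, z: False, d: False}
  {s: True, z: False, w: False, d: False}
  {d: True, s: True, w: True, z: False}
  {d: True, s: True, z: False, w: False}
  {w: True, s: True, z: True, d: False}
  {s: True, z: True, d: False, w: False}
  {d: True, s: True, z: True, w: True}


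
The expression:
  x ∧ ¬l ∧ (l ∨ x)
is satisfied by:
  {x: True, l: False}


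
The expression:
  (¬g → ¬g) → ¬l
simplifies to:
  ¬l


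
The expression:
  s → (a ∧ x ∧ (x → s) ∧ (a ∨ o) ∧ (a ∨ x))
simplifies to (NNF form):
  (a ∧ x) ∨ ¬s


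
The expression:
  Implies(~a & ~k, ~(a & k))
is always true.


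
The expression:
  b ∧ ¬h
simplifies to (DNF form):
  b ∧ ¬h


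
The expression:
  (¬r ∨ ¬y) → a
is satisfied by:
  {r: True, a: True, y: True}
  {r: True, a: True, y: False}
  {a: True, y: True, r: False}
  {a: True, y: False, r: False}
  {r: True, y: True, a: False}


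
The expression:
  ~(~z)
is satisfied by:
  {z: True}


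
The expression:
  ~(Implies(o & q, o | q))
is never true.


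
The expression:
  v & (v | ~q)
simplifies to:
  v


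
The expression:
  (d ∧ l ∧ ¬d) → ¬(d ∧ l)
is always true.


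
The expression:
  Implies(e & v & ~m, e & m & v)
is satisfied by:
  {m: True, v: False, e: False}
  {v: False, e: False, m: False}
  {e: True, m: True, v: False}
  {e: True, v: False, m: False}
  {m: True, v: True, e: False}
  {v: True, m: False, e: False}
  {e: True, v: True, m: True}


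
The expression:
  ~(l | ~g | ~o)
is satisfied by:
  {g: True, o: True, l: False}


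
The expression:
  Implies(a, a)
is always true.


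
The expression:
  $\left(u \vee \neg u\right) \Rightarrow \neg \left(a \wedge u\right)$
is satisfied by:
  {u: False, a: False}
  {a: True, u: False}
  {u: True, a: False}


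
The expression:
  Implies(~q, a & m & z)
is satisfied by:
  {q: True, z: True, m: True, a: True}
  {q: True, z: True, m: True, a: False}
  {q: True, z: True, a: True, m: False}
  {q: True, z: True, a: False, m: False}
  {q: True, m: True, a: True, z: False}
  {q: True, m: True, a: False, z: False}
  {q: True, m: False, a: True, z: False}
  {q: True, m: False, a: False, z: False}
  {z: True, m: True, a: True, q: False}


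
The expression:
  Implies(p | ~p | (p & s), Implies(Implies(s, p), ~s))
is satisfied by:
  {s: False, p: False}
  {p: True, s: False}
  {s: True, p: False}


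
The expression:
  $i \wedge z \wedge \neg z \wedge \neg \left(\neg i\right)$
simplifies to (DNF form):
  $\text{False}$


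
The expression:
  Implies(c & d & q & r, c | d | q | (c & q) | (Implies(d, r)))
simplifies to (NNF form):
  True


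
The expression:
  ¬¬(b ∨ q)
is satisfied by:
  {b: True, q: True}
  {b: True, q: False}
  {q: True, b: False}


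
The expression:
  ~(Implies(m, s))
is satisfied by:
  {m: True, s: False}


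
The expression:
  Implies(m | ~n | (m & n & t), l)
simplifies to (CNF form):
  (l | n) & (l | ~m)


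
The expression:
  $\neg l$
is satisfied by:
  {l: False}


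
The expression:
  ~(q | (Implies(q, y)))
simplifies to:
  False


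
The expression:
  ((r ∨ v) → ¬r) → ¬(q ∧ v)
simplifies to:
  r ∨ ¬q ∨ ¬v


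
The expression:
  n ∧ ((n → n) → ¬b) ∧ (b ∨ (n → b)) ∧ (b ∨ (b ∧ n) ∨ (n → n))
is never true.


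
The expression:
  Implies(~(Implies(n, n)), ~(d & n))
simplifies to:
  True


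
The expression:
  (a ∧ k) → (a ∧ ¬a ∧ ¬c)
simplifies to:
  ¬a ∨ ¬k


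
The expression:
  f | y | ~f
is always true.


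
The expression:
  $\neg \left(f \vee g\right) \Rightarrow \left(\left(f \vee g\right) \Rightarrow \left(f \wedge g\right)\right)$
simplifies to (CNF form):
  $\text{True}$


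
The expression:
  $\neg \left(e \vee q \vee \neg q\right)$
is never true.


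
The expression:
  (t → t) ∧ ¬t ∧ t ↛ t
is never true.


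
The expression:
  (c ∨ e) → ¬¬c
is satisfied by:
  {c: True, e: False}
  {e: False, c: False}
  {e: True, c: True}


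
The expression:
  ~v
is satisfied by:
  {v: False}


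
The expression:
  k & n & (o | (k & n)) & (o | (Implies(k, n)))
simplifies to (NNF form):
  k & n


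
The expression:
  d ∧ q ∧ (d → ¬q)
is never true.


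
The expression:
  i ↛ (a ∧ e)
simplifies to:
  i ∧ (¬a ∨ ¬e)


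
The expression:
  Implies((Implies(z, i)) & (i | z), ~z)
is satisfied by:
  {z: False, i: False}
  {i: True, z: False}
  {z: True, i: False}


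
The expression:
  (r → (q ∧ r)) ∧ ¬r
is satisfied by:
  {r: False}


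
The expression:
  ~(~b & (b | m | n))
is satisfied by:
  {b: True, n: False, m: False}
  {b: True, m: True, n: False}
  {b: True, n: True, m: False}
  {b: True, m: True, n: True}
  {m: False, n: False, b: False}


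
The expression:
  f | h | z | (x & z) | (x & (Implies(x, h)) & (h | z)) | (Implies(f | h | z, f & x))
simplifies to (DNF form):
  True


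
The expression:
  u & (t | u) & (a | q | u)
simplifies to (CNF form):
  u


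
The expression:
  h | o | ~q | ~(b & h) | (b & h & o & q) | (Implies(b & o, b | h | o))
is always true.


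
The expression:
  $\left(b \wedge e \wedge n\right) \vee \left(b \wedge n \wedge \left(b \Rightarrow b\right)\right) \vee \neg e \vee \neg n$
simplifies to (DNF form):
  $b \vee \neg e \vee \neg n$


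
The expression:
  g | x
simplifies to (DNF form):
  g | x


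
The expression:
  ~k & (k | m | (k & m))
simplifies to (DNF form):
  m & ~k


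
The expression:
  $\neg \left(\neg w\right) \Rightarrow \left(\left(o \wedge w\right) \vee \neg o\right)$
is always true.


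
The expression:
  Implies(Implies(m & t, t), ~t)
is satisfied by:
  {t: False}


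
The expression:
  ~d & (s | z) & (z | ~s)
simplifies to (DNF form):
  z & ~d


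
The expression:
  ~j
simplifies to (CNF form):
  ~j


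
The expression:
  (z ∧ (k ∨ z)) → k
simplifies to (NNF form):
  k ∨ ¬z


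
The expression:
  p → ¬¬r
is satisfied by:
  {r: True, p: False}
  {p: False, r: False}
  {p: True, r: True}


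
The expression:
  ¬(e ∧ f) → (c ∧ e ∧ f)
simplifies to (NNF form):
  e ∧ f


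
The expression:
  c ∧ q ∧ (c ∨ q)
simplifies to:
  c ∧ q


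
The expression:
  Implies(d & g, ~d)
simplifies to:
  ~d | ~g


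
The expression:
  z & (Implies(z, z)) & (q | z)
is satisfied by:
  {z: True}


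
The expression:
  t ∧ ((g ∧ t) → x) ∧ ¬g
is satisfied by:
  {t: True, g: False}


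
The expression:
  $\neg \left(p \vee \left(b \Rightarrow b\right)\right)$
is never true.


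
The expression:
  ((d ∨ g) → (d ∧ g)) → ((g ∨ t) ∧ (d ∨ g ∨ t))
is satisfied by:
  {d: True, t: True, g: True}
  {d: True, t: True, g: False}
  {d: True, g: True, t: False}
  {d: True, g: False, t: False}
  {t: True, g: True, d: False}
  {t: True, g: False, d: False}
  {g: True, t: False, d: False}


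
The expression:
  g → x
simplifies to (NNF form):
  x ∨ ¬g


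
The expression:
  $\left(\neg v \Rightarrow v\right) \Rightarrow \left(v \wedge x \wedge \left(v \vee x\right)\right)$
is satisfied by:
  {x: True, v: False}
  {v: False, x: False}
  {v: True, x: True}


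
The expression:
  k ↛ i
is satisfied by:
  {k: True, i: False}


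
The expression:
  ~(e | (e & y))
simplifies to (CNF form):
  ~e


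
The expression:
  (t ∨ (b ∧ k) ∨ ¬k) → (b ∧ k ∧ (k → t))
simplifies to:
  k ∧ (b ∨ ¬t) ∧ (t ∨ ¬b)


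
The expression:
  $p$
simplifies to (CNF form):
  $p$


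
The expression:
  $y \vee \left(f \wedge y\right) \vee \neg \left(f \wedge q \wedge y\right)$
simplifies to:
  $\text{True}$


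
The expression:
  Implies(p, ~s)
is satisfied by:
  {s: False, p: False}
  {p: True, s: False}
  {s: True, p: False}


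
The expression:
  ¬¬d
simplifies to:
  d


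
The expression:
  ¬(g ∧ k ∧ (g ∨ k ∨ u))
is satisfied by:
  {g: False, k: False}
  {k: True, g: False}
  {g: True, k: False}


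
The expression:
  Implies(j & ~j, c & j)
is always true.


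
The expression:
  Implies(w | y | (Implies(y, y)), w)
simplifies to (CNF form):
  w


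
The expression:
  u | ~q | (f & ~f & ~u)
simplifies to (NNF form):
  u | ~q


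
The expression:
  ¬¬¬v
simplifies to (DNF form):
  ¬v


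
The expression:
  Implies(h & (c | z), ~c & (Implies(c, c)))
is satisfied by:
  {h: False, c: False}
  {c: True, h: False}
  {h: True, c: False}


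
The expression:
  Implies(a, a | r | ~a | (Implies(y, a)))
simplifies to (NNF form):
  True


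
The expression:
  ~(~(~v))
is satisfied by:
  {v: False}


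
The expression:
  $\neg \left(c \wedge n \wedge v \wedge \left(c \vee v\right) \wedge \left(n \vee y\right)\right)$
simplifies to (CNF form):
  $\neg c \vee \neg n \vee \neg v$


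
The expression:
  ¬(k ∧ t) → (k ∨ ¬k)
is always true.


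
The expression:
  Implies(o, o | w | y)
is always true.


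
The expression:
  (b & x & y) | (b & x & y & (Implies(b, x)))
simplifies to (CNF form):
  b & x & y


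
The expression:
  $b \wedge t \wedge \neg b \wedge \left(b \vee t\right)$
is never true.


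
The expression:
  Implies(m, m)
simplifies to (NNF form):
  True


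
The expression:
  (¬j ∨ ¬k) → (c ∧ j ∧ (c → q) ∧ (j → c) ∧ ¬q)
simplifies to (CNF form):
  j ∧ k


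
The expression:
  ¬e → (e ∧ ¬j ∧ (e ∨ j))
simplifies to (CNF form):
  e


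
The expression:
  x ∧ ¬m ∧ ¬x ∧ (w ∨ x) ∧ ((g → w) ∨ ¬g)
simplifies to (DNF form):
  False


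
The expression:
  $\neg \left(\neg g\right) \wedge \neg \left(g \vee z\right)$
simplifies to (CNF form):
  $\text{False}$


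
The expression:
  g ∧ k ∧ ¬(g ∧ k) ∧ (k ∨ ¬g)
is never true.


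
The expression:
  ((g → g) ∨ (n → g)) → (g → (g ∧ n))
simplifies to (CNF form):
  n ∨ ¬g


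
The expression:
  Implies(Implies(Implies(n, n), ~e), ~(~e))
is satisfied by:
  {e: True}


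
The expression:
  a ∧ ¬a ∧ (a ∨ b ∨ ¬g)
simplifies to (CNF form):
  False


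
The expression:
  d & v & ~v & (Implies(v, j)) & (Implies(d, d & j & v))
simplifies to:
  False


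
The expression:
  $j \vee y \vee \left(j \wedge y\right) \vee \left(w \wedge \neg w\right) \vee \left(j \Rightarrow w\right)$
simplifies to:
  $\text{True}$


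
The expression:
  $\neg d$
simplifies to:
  $\neg d$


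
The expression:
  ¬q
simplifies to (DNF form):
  ¬q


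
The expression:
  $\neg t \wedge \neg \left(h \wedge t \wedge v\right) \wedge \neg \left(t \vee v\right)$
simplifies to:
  $\neg t \wedge \neg v$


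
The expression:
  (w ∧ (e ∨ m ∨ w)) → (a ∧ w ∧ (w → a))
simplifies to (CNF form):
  a ∨ ¬w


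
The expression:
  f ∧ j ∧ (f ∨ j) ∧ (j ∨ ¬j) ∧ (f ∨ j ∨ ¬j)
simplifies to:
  f ∧ j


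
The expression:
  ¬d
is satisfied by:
  {d: False}


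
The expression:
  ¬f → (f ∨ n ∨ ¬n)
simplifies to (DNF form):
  True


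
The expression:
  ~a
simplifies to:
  ~a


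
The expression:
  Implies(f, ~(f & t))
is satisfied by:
  {t: False, f: False}
  {f: True, t: False}
  {t: True, f: False}


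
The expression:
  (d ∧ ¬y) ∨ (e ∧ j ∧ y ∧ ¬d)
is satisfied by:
  {d: True, j: True, e: True, y: False}
  {d: True, j: True, y: False, e: False}
  {d: True, e: True, y: False, j: False}
  {d: True, y: False, e: False, j: False}
  {j: True, e: True, y: True, d: False}


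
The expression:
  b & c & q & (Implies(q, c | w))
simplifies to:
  b & c & q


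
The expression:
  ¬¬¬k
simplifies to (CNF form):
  ¬k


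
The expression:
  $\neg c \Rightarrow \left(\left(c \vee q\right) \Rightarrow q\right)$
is always true.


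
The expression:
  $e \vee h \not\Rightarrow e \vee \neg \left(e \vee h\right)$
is always true.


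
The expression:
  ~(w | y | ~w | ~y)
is never true.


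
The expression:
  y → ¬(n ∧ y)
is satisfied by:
  {y: False, n: False}
  {n: True, y: False}
  {y: True, n: False}


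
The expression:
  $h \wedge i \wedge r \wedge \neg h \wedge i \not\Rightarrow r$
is never true.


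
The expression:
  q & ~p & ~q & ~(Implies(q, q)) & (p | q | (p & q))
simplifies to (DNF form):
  False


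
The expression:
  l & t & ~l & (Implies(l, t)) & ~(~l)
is never true.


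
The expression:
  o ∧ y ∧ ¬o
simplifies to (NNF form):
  False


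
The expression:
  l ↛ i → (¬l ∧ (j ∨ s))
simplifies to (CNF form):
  i ∨ ¬l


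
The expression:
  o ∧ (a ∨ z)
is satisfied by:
  {a: True, z: True, o: True}
  {a: True, o: True, z: False}
  {z: True, o: True, a: False}


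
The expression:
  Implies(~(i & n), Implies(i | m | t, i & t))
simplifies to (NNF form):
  (i & n) | (i & t) | (~i & ~m & ~t)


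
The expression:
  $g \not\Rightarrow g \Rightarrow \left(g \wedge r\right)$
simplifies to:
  $\text{True}$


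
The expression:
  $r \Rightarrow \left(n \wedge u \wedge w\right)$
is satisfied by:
  {n: True, w: True, u: True, r: False}
  {n: True, w: True, u: False, r: False}
  {n: True, u: True, w: False, r: False}
  {n: True, u: False, w: False, r: False}
  {w: True, u: True, n: False, r: False}
  {w: True, u: False, n: False, r: False}
  {u: True, n: False, w: False, r: False}
  {u: False, n: False, w: False, r: False}
  {r: True, n: True, w: True, u: True}


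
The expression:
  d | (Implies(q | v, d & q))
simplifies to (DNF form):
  d | (~q & ~v)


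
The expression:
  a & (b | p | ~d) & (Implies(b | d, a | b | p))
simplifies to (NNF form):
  a & (b | p | ~d)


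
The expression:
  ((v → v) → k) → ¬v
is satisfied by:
  {k: False, v: False}
  {v: True, k: False}
  {k: True, v: False}


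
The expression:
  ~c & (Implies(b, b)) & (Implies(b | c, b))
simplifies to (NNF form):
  ~c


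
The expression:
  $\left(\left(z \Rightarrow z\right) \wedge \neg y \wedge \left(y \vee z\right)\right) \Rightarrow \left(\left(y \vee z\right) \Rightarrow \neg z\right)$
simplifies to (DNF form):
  $y \vee \neg z$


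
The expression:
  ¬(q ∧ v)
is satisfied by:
  {v: False, q: False}
  {q: True, v: False}
  {v: True, q: False}


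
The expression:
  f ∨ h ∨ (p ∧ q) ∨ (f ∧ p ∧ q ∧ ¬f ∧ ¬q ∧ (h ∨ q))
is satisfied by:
  {h: True, p: True, f: True, q: True}
  {h: True, p: True, f: True, q: False}
  {h: True, f: True, q: True, p: False}
  {h: True, f: True, q: False, p: False}
  {h: True, p: True, q: True, f: False}
  {h: True, p: True, q: False, f: False}
  {h: True, q: True, f: False, p: False}
  {h: True, q: False, f: False, p: False}
  {p: True, f: True, q: True, h: False}
  {p: True, f: True, q: False, h: False}
  {f: True, q: True, h: False, p: False}
  {f: True, h: False, q: False, p: False}
  {p: True, q: True, h: False, f: False}


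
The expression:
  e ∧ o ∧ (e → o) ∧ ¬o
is never true.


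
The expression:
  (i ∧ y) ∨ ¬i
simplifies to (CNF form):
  y ∨ ¬i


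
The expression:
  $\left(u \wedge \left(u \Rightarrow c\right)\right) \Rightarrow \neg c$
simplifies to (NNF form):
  $\neg c \vee \neg u$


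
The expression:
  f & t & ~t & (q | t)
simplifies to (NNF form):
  False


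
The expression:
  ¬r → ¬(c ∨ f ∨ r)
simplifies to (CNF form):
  (r ∨ ¬c) ∧ (r ∨ ¬f)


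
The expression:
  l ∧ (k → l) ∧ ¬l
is never true.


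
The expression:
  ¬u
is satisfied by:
  {u: False}


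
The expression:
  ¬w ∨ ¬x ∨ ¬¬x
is always true.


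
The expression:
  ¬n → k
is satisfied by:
  {n: True, k: True}
  {n: True, k: False}
  {k: True, n: False}


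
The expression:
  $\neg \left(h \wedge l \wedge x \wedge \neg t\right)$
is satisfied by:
  {t: True, l: False, x: False, h: False}
  {h: False, l: False, t: False, x: False}
  {h: True, t: True, l: False, x: False}
  {h: True, l: False, t: False, x: False}
  {x: True, t: True, h: False, l: False}
  {x: True, h: False, l: False, t: False}
  {x: True, h: True, t: True, l: False}
  {x: True, h: True, l: False, t: False}
  {t: True, l: True, x: False, h: False}
  {l: True, x: False, t: False, h: False}
  {h: True, l: True, t: True, x: False}
  {h: True, l: True, x: False, t: False}
  {t: True, l: True, x: True, h: False}
  {l: True, x: True, h: False, t: False}
  {h: True, l: True, x: True, t: True}


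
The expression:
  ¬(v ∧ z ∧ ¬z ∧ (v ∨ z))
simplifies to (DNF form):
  True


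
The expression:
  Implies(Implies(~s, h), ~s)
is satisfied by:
  {s: False}


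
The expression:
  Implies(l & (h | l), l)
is always true.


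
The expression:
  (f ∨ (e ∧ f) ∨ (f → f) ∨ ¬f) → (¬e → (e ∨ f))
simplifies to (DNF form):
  e ∨ f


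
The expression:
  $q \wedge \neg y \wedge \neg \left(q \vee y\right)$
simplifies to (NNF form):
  $\text{False}$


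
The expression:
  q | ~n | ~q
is always true.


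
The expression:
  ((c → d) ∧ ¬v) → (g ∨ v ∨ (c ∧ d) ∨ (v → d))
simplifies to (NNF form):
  True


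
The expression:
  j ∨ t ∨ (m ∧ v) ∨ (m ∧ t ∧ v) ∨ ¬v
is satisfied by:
  {t: True, m: True, j: True, v: False}
  {t: True, m: True, j: False, v: False}
  {t: True, j: True, v: False, m: False}
  {t: True, j: False, v: False, m: False}
  {m: True, j: True, v: False, t: False}
  {m: True, j: False, v: False, t: False}
  {j: True, m: False, v: False, t: False}
  {j: False, m: False, v: False, t: False}
  {t: True, m: True, v: True, j: True}
  {t: True, m: True, v: True, j: False}
  {t: True, v: True, j: True, m: False}
  {t: True, v: True, j: False, m: False}
  {v: True, m: True, j: True, t: False}
  {v: True, m: True, j: False, t: False}
  {v: True, j: True, m: False, t: False}


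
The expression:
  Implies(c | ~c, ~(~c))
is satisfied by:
  {c: True}


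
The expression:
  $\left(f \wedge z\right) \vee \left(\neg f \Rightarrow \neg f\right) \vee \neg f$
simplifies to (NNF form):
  $\text{True}$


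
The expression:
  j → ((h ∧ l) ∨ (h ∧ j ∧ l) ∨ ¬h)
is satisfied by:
  {l: True, h: False, j: False}
  {h: False, j: False, l: False}
  {j: True, l: True, h: False}
  {j: True, h: False, l: False}
  {l: True, h: True, j: False}
  {h: True, l: False, j: False}
  {j: True, h: True, l: True}


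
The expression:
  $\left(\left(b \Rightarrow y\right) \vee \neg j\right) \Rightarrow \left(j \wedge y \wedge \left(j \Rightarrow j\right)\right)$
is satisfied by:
  {j: True, b: True, y: True}
  {j: True, b: True, y: False}
  {j: True, y: True, b: False}


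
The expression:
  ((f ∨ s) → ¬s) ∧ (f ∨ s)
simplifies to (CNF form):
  f ∧ ¬s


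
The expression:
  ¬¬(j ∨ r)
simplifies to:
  j ∨ r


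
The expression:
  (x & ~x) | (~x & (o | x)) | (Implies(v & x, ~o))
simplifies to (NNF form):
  ~o | ~v | ~x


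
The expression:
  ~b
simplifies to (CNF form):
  ~b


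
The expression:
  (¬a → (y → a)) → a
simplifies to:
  a ∨ y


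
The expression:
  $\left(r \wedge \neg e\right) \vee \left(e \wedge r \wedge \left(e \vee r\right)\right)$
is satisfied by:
  {r: True}


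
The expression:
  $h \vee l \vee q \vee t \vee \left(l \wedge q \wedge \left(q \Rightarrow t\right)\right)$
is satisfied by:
  {t: True, q: True, l: True, h: True}
  {t: True, q: True, l: True, h: False}
  {t: True, q: True, h: True, l: False}
  {t: True, q: True, h: False, l: False}
  {t: True, l: True, h: True, q: False}
  {t: True, l: True, h: False, q: False}
  {t: True, l: False, h: True, q: False}
  {t: True, l: False, h: False, q: False}
  {q: True, l: True, h: True, t: False}
  {q: True, l: True, h: False, t: False}
  {q: True, h: True, l: False, t: False}
  {q: True, h: False, l: False, t: False}
  {l: True, h: True, q: False, t: False}
  {l: True, q: False, h: False, t: False}
  {h: True, q: False, l: False, t: False}


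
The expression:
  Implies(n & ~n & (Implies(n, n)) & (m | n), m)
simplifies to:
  True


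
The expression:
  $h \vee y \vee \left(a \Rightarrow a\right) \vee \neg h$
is always true.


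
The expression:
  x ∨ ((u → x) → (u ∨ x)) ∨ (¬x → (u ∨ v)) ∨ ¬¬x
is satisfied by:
  {x: True, v: True, u: True}
  {x: True, v: True, u: False}
  {x: True, u: True, v: False}
  {x: True, u: False, v: False}
  {v: True, u: True, x: False}
  {v: True, u: False, x: False}
  {u: True, v: False, x: False}


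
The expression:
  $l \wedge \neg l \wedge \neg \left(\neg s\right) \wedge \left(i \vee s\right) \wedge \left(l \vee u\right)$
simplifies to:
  $\text{False}$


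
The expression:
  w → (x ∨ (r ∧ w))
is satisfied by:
  {r: True, x: True, w: False}
  {r: True, w: False, x: False}
  {x: True, w: False, r: False}
  {x: False, w: False, r: False}
  {r: True, x: True, w: True}
  {r: True, w: True, x: False}
  {x: True, w: True, r: False}


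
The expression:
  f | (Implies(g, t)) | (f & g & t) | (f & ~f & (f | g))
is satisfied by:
  {t: True, f: True, g: False}
  {t: True, f: False, g: False}
  {f: True, t: False, g: False}
  {t: False, f: False, g: False}
  {g: True, t: True, f: True}
  {g: True, t: True, f: False}
  {g: True, f: True, t: False}


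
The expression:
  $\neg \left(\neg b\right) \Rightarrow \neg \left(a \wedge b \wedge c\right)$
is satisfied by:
  {c: False, a: False, b: False}
  {b: True, c: False, a: False}
  {a: True, c: False, b: False}
  {b: True, a: True, c: False}
  {c: True, b: False, a: False}
  {b: True, c: True, a: False}
  {a: True, c: True, b: False}


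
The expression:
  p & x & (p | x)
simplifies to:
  p & x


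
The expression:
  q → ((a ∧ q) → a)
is always true.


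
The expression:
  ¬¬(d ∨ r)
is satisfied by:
  {r: True, d: True}
  {r: True, d: False}
  {d: True, r: False}


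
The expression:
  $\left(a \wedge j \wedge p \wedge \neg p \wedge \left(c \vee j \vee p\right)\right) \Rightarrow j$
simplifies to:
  $\text{True}$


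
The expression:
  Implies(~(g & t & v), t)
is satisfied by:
  {t: True}


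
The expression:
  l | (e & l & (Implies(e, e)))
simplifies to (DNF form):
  l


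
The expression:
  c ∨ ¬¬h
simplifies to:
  c ∨ h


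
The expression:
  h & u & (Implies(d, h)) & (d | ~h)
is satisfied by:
  {h: True, u: True, d: True}


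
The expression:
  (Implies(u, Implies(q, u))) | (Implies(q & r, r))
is always true.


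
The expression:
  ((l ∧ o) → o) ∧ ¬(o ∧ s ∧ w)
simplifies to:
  ¬o ∨ ¬s ∨ ¬w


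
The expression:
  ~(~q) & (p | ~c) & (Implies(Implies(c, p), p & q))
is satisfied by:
  {p: True, q: True}


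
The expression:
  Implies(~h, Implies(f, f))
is always true.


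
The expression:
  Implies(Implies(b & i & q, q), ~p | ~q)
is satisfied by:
  {p: False, q: False}
  {q: True, p: False}
  {p: True, q: False}


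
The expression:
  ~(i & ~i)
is always true.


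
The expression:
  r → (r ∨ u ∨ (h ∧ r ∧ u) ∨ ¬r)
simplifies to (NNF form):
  True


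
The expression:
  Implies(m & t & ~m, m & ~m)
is always true.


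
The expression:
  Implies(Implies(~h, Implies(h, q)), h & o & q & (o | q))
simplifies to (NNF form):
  h & o & q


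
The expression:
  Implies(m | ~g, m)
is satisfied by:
  {m: True, g: True}
  {m: True, g: False}
  {g: True, m: False}


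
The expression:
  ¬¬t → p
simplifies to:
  p ∨ ¬t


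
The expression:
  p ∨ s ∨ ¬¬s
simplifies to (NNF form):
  p ∨ s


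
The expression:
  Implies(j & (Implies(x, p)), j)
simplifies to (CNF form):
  True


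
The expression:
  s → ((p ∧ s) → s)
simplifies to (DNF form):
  True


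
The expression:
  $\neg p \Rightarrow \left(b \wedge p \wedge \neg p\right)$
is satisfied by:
  {p: True}


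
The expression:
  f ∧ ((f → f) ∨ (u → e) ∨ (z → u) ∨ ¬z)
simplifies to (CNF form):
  f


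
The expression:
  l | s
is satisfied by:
  {l: True, s: True}
  {l: True, s: False}
  {s: True, l: False}


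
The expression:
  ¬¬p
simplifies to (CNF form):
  p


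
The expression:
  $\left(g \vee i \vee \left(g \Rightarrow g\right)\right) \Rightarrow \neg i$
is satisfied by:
  {i: False}


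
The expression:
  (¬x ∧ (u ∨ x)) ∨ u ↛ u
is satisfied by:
  {u: True, x: False}


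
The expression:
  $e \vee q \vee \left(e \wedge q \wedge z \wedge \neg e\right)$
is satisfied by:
  {q: True, e: True}
  {q: True, e: False}
  {e: True, q: False}


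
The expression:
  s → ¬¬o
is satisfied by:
  {o: True, s: False}
  {s: False, o: False}
  {s: True, o: True}


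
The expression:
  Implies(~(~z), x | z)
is always true.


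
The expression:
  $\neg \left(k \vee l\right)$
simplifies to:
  $\neg k \wedge \neg l$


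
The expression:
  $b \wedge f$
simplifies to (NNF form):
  $b \wedge f$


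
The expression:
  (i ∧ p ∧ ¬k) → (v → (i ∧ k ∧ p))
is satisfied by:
  {k: True, p: False, v: False, i: False}
  {k: False, p: False, v: False, i: False}
  {i: True, k: True, p: False, v: False}
  {i: True, k: False, p: False, v: False}
  {k: True, v: True, i: False, p: False}
  {v: True, i: False, p: False, k: False}
  {i: True, v: True, k: True, p: False}
  {i: True, v: True, k: False, p: False}
  {k: True, p: True, i: False, v: False}
  {p: True, i: False, v: False, k: False}
  {k: True, i: True, p: True, v: False}
  {i: True, p: True, k: False, v: False}
  {k: True, v: True, p: True, i: False}
  {v: True, p: True, i: False, k: False}
  {i: True, v: True, p: True, k: True}


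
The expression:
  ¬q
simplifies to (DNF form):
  ¬q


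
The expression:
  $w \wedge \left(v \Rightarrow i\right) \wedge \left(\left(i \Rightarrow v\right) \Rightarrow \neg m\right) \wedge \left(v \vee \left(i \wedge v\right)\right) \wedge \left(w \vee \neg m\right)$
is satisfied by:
  {i: True, w: True, v: True, m: False}


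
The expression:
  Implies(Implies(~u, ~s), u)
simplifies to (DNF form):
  s | u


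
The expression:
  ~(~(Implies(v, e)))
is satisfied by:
  {e: True, v: False}
  {v: False, e: False}
  {v: True, e: True}


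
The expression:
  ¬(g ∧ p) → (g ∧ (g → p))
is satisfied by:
  {p: True, g: True}


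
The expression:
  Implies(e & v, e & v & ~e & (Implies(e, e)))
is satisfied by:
  {v: False, e: False}
  {e: True, v: False}
  {v: True, e: False}


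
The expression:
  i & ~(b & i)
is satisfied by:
  {i: True, b: False}


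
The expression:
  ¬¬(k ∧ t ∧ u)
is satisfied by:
  {t: True, u: True, k: True}


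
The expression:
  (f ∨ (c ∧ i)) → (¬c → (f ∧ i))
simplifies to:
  c ∨ i ∨ ¬f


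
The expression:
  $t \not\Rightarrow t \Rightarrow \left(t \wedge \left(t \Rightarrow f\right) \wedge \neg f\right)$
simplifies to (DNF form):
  $\text{True}$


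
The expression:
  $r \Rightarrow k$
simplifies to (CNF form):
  $k \vee \neg r$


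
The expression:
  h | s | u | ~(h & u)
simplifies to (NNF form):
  True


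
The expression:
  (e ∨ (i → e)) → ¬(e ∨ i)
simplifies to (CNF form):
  ¬e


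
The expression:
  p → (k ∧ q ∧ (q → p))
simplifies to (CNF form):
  (k ∨ ¬p) ∧ (q ∨ ¬p)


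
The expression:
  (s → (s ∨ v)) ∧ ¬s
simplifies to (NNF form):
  ¬s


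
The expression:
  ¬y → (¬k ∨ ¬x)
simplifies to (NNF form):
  y ∨ ¬k ∨ ¬x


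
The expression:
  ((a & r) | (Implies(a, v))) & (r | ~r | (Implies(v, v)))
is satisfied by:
  {r: True, v: True, a: False}
  {r: True, v: False, a: False}
  {v: True, r: False, a: False}
  {r: False, v: False, a: False}
  {r: True, a: True, v: True}
  {r: True, a: True, v: False}
  {a: True, v: True, r: False}


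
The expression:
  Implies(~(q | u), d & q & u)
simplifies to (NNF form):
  q | u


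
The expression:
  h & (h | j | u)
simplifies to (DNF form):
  h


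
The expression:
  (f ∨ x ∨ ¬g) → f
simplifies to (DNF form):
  f ∨ (g ∧ ¬x)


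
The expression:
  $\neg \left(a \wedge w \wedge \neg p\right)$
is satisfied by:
  {p: True, w: False, a: False}
  {w: False, a: False, p: False}
  {a: True, p: True, w: False}
  {a: True, w: False, p: False}
  {p: True, w: True, a: False}
  {w: True, p: False, a: False}
  {a: True, w: True, p: True}


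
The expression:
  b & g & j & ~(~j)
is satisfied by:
  {j: True, b: True, g: True}


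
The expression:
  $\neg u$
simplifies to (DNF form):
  $\neg u$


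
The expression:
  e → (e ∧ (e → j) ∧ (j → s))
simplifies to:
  (j ∧ s) ∨ ¬e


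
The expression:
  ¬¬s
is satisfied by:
  {s: True}


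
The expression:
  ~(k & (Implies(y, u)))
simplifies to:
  ~k | (y & ~u)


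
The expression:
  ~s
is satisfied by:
  {s: False}


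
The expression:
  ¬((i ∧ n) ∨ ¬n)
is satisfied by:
  {n: True, i: False}


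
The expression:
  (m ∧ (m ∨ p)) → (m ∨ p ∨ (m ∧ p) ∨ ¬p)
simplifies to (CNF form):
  True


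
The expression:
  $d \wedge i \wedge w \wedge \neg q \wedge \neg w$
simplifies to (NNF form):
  $\text{False}$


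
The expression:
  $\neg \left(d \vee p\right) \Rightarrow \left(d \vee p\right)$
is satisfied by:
  {d: True, p: True}
  {d: True, p: False}
  {p: True, d: False}


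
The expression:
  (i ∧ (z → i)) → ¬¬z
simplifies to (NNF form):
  z ∨ ¬i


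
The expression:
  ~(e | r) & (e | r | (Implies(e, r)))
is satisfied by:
  {e: False, r: False}


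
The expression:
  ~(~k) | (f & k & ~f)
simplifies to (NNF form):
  k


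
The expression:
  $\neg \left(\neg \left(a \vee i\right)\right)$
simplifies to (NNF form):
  $a \vee i$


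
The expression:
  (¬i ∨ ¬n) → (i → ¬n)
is always true.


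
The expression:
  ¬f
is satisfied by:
  {f: False}


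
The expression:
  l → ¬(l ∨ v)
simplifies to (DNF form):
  ¬l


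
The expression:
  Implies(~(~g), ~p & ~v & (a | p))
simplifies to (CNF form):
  (a | ~g) & (~g | ~p) & (~g | ~v)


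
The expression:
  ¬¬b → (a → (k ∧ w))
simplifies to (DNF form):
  (k ∧ w) ∨ ¬a ∨ ¬b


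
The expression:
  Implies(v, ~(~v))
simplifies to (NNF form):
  True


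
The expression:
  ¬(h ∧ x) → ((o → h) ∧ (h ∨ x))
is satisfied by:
  {h: True, x: True, o: False}
  {h: True, x: False, o: False}
  {o: True, h: True, x: True}
  {o: True, h: True, x: False}
  {x: True, o: False, h: False}
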